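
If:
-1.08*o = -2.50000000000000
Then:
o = 2.31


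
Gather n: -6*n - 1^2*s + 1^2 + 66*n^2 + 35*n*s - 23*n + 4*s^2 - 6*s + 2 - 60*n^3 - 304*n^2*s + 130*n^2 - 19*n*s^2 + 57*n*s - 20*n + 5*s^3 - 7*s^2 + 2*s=-60*n^3 + n^2*(196 - 304*s) + n*(-19*s^2 + 92*s - 49) + 5*s^3 - 3*s^2 - 5*s + 3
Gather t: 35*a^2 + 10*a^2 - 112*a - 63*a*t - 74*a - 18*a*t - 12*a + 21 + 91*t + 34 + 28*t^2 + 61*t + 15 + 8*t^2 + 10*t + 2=45*a^2 - 198*a + 36*t^2 + t*(162 - 81*a) + 72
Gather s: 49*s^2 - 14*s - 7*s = 49*s^2 - 21*s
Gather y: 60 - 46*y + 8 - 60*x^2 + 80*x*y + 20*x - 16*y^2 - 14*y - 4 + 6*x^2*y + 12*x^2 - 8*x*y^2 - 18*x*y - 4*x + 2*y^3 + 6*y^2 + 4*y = -48*x^2 + 16*x + 2*y^3 + y^2*(-8*x - 10) + y*(6*x^2 + 62*x - 56) + 64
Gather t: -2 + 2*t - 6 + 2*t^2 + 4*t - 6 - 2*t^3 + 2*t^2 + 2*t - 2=-2*t^3 + 4*t^2 + 8*t - 16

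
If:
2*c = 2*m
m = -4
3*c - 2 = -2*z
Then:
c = -4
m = -4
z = 7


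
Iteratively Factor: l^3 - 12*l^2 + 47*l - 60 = (l - 3)*(l^2 - 9*l + 20) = (l - 5)*(l - 3)*(l - 4)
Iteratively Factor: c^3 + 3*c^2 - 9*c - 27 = (c - 3)*(c^2 + 6*c + 9) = (c - 3)*(c + 3)*(c + 3)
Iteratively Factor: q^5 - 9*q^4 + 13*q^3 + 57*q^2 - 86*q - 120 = (q + 1)*(q^4 - 10*q^3 + 23*q^2 + 34*q - 120) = (q - 5)*(q + 1)*(q^3 - 5*q^2 - 2*q + 24) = (q - 5)*(q - 3)*(q + 1)*(q^2 - 2*q - 8) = (q - 5)*(q - 4)*(q - 3)*(q + 1)*(q + 2)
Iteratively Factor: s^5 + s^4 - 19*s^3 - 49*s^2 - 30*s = (s + 1)*(s^4 - 19*s^2 - 30*s) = s*(s + 1)*(s^3 - 19*s - 30) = s*(s + 1)*(s + 3)*(s^2 - 3*s - 10) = s*(s + 1)*(s + 2)*(s + 3)*(s - 5)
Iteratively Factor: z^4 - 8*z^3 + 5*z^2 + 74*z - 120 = (z + 3)*(z^3 - 11*z^2 + 38*z - 40) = (z - 2)*(z + 3)*(z^2 - 9*z + 20) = (z - 4)*(z - 2)*(z + 3)*(z - 5)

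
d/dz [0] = 0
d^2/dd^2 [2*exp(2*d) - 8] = 8*exp(2*d)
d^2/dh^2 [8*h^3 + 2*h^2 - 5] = 48*h + 4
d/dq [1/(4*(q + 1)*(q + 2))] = (-2*q - 3)/(4*(q^4 + 6*q^3 + 13*q^2 + 12*q + 4))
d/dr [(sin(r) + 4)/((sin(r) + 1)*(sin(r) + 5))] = (-8*sin(r) + cos(r)^2 - 20)*cos(r)/((sin(r) + 1)^2*(sin(r) + 5)^2)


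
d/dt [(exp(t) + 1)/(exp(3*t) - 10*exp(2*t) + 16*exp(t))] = (-2*exp(3*t) + 7*exp(2*t) + 20*exp(t) - 16)*exp(-t)/(exp(4*t) - 20*exp(3*t) + 132*exp(2*t) - 320*exp(t) + 256)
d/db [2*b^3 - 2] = 6*b^2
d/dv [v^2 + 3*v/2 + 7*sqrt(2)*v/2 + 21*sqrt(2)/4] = 2*v + 3/2 + 7*sqrt(2)/2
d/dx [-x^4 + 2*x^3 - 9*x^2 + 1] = 2*x*(-2*x^2 + 3*x - 9)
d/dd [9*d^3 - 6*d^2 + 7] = 3*d*(9*d - 4)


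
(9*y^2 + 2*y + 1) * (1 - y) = -9*y^3 + 7*y^2 + y + 1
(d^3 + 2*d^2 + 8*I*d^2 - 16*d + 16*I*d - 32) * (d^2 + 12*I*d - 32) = d^5 + 2*d^4 + 20*I*d^4 - 144*d^3 + 40*I*d^3 - 288*d^2 - 448*I*d^2 + 512*d - 896*I*d + 1024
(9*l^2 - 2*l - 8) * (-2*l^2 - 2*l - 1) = -18*l^4 - 14*l^3 + 11*l^2 + 18*l + 8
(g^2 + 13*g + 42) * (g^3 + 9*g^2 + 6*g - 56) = g^5 + 22*g^4 + 165*g^3 + 400*g^2 - 476*g - 2352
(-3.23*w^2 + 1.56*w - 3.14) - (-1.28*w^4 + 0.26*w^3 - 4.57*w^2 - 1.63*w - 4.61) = 1.28*w^4 - 0.26*w^3 + 1.34*w^2 + 3.19*w + 1.47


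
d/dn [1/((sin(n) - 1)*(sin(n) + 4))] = -(2*sin(n) + 3)*cos(n)/((sin(n) - 1)^2*(sin(n) + 4)^2)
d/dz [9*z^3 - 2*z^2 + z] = 27*z^2 - 4*z + 1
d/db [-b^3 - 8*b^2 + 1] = b*(-3*b - 16)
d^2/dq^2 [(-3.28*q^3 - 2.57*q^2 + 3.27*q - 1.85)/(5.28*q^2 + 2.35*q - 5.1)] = (-1.13686837721616e-13*q^4 + 33.2265759999998*q^3 - 488.8152*q^2 - 121.27824*q - 175.37635)/(147.197952*q^6 + 196.54272*q^5 - 339.06312*q^4 - 366.706925*q^3 + 327.50415*q^2 + 183.3705*q - 132.651)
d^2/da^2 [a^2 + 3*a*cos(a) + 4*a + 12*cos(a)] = -3*a*cos(a) - 6*sin(a) - 12*cos(a) + 2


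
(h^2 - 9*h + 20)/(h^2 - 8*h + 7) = (h^2 - 9*h + 20)/(h^2 - 8*h + 7)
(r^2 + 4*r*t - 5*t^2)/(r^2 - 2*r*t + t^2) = (r + 5*t)/(r - t)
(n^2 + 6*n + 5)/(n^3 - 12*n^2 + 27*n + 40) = (n + 5)/(n^2 - 13*n + 40)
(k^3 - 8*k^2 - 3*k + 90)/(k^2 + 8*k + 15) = (k^2 - 11*k + 30)/(k + 5)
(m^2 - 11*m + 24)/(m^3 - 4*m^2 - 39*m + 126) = (m - 8)/(m^2 - m - 42)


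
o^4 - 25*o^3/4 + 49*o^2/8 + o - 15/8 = (o - 5)*(o - 1)*(o - 3/4)*(o + 1/2)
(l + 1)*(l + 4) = l^2 + 5*l + 4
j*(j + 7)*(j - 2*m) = j^3 - 2*j^2*m + 7*j^2 - 14*j*m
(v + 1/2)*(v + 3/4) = v^2 + 5*v/4 + 3/8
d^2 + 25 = (d - 5*I)*(d + 5*I)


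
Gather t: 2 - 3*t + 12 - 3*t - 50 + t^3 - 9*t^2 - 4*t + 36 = t^3 - 9*t^2 - 10*t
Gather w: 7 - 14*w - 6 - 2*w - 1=-16*w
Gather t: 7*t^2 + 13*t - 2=7*t^2 + 13*t - 2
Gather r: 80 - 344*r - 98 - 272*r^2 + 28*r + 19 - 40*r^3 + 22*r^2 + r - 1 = -40*r^3 - 250*r^2 - 315*r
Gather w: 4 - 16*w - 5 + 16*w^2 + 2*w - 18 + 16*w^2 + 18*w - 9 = 32*w^2 + 4*w - 28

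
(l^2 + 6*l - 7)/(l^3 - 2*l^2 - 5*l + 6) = (l + 7)/(l^2 - l - 6)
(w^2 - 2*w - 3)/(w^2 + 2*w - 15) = (w + 1)/(w + 5)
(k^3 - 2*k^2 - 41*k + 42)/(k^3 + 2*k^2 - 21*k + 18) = (k - 7)/(k - 3)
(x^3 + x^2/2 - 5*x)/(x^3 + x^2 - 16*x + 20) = x*(2*x + 5)/(2*(x^2 + 3*x - 10))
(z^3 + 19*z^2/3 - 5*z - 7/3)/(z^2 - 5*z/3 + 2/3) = (3*z^2 + 22*z + 7)/(3*z - 2)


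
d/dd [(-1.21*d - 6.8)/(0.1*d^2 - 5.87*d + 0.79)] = (0.121*d^2 + 1.36*d - 40.8719)/(0.01*d^4 - 1.174*d^3 + 34.6149*d^2 - 9.2746*d + 0.6241)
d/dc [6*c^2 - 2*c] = 12*c - 2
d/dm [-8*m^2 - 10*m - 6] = -16*m - 10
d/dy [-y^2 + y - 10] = 1 - 2*y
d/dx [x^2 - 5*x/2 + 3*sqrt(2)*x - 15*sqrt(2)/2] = 2*x - 5/2 + 3*sqrt(2)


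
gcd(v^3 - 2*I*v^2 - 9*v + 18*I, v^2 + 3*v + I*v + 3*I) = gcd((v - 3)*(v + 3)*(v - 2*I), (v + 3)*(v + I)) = v + 3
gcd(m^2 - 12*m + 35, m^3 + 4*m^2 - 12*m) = 1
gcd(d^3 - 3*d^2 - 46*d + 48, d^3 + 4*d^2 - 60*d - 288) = d^2 - 2*d - 48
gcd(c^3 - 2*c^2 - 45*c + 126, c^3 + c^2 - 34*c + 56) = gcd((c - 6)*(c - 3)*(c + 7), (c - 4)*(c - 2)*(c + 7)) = c + 7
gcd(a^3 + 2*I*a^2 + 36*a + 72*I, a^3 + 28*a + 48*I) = a^2 - 4*I*a + 12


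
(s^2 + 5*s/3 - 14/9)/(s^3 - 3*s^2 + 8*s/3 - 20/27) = 3*(3*s + 7)/(9*s^2 - 21*s + 10)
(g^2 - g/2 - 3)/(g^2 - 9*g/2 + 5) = (2*g + 3)/(2*g - 5)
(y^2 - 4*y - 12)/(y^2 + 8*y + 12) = (y - 6)/(y + 6)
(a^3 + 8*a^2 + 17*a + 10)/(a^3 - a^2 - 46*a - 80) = (a + 1)/(a - 8)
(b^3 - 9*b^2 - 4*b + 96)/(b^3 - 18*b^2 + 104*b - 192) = (b + 3)/(b - 6)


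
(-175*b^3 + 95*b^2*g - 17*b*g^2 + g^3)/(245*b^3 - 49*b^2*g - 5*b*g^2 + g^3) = (-5*b + g)/(7*b + g)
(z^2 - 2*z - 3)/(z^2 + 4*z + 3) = (z - 3)/(z + 3)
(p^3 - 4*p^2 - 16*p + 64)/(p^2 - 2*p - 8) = (p^2 - 16)/(p + 2)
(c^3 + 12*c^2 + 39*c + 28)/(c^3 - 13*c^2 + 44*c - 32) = (c^3 + 12*c^2 + 39*c + 28)/(c^3 - 13*c^2 + 44*c - 32)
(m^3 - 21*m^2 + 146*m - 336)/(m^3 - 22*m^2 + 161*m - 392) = (m - 6)/(m - 7)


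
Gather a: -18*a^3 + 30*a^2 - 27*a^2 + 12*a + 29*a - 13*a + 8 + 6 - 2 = -18*a^3 + 3*a^2 + 28*a + 12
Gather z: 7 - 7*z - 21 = -7*z - 14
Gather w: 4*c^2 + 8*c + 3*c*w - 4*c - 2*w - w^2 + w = 4*c^2 + 4*c - w^2 + w*(3*c - 1)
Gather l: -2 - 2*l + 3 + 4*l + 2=2*l + 3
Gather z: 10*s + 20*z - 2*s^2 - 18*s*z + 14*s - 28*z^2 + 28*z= -2*s^2 + 24*s - 28*z^2 + z*(48 - 18*s)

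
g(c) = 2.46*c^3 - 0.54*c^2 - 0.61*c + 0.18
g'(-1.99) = 30.76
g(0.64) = 0.21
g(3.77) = 122.02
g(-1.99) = -20.13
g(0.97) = 1.33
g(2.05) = 17.85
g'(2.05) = 28.19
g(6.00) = 508.44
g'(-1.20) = 11.31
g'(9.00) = 587.45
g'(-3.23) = 79.87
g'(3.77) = 100.21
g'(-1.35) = 14.30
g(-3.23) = -86.38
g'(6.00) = 258.59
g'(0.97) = 5.29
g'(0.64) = 1.72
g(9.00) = 1744.29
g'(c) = 7.38*c^2 - 1.08*c - 0.61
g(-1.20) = -4.12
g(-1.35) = -6.03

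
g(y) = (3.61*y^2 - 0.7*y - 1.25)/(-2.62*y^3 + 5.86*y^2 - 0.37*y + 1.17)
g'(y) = (7.22*y - 0.7)/(-2.62*y^3 + 5.86*y^2 - 0.37*y + 1.17) + (3.61*y^2 - 0.7*y - 1.25)*(7.86*y^2 - 11.72*y + 0.37)/(-2.62*y^3 + 5.86*y^2 - 0.37*y + 1.17)^2 = (9.4582*y^4 - 3.668*y^3 - 7.0587*y^2 + 23.0974*y - 1.2815)/(6.8644*y^6 - 30.7064*y^5 + 36.2784*y^4 - 10.4672*y^3 + 13.8493*y^2 - 0.8658*y + 1.3689)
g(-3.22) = 0.26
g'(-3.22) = 0.04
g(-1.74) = 0.33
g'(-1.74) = 0.04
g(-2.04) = 0.31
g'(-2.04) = 0.05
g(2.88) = -1.92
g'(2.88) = 2.96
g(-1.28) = 0.33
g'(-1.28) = -0.03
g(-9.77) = 0.12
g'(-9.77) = 0.01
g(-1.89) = 0.32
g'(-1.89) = 0.05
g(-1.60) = 0.33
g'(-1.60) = 0.03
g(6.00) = -0.35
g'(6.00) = 0.09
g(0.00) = -1.07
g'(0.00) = -0.94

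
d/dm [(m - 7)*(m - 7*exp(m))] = m - (m - 7)*(7*exp(m) - 1) - 7*exp(m)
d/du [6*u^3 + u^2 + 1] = 2*u*(9*u + 1)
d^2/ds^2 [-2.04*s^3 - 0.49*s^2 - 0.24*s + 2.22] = -12.24*s - 0.98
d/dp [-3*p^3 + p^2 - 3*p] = -9*p^2 + 2*p - 3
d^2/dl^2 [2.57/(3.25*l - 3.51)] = 54.29125/(3.25*l - 3.51)^3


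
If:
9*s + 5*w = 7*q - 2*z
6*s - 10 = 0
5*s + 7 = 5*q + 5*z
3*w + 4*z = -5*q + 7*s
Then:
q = 151/80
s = 5/3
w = -199/240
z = 283/240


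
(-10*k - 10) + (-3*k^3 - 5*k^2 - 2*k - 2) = -3*k^3 - 5*k^2 - 12*k - 12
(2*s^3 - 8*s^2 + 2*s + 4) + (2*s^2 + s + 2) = 2*s^3 - 6*s^2 + 3*s + 6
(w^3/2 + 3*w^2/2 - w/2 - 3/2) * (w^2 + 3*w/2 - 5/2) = w^5/2 + 9*w^4/4 + w^3/2 - 6*w^2 - w + 15/4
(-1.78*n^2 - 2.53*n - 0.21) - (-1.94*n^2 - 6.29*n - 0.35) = 0.16*n^2 + 3.76*n + 0.14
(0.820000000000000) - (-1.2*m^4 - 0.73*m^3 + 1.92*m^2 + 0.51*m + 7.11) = 1.2*m^4 + 0.73*m^3 - 1.92*m^2 - 0.51*m - 6.29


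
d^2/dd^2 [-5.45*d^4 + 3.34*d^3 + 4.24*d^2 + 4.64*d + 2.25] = -65.4*d^2 + 20.04*d + 8.48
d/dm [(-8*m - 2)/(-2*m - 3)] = 20/(2*m + 3)^2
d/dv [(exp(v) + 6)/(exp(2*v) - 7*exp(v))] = (-exp(2*v) - 12*exp(v) + 42)*exp(-v)/(exp(2*v) - 14*exp(v) + 49)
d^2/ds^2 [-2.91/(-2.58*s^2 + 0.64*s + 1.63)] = (38.740248*s^2 - 9.609984*s - 2.91*(5.16*s - 0.64)*(10.32*s - 1.28) - 24.475428)/(-2.58*s^2 + 0.64*s + 1.63)^3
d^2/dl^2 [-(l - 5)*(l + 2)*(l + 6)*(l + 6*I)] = -12*l^2 - l*(18 + 36*I) + 56 - 36*I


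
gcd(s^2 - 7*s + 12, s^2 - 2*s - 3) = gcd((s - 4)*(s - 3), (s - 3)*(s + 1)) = s - 3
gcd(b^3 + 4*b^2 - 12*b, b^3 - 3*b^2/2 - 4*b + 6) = b - 2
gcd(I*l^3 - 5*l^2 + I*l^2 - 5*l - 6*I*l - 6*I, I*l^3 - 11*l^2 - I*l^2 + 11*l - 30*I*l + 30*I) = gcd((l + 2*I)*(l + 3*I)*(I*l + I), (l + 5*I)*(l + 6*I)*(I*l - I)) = 1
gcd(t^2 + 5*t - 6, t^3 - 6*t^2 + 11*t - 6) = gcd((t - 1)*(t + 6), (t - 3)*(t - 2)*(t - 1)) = t - 1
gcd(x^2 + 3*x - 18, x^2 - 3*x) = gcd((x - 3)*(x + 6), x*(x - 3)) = x - 3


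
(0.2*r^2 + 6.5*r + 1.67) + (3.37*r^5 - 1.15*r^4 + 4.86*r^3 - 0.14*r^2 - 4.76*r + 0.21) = 3.37*r^5 - 1.15*r^4 + 4.86*r^3 + 0.06*r^2 + 1.74*r + 1.88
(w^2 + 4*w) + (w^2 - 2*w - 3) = 2*w^2 + 2*w - 3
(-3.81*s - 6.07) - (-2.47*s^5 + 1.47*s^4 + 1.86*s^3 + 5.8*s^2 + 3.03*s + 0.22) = 2.47*s^5 - 1.47*s^4 - 1.86*s^3 - 5.8*s^2 - 6.84*s - 6.29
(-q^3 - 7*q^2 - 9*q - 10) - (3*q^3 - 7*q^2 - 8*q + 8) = -4*q^3 - q - 18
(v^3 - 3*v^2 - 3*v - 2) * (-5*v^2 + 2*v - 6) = -5*v^5 + 17*v^4 + 3*v^3 + 22*v^2 + 14*v + 12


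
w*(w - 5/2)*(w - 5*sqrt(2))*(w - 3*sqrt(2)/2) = w^4 - 13*sqrt(2)*w^3/2 - 5*w^3/2 + 15*w^2 + 65*sqrt(2)*w^2/4 - 75*w/2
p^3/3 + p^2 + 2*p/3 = p*(p/3 + 1/3)*(p + 2)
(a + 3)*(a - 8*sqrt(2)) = a^2 - 8*sqrt(2)*a + 3*a - 24*sqrt(2)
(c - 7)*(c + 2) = c^2 - 5*c - 14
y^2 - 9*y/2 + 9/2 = (y - 3)*(y - 3/2)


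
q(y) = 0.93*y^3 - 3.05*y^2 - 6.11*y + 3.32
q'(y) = 2.79*y^2 - 6.1*y - 6.11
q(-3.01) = -31.28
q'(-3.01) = 37.53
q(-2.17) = -7.29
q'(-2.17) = 20.26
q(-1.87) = -2.00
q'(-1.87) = 15.05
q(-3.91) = -75.01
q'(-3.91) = 60.39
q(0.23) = 1.76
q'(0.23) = -7.37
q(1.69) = -11.23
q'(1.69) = -8.45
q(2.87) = -17.35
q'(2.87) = -0.64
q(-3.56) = -55.54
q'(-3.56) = 50.97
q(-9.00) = -866.71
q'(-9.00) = 274.78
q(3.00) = -17.35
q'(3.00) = 0.70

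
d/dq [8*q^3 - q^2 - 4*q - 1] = 24*q^2 - 2*q - 4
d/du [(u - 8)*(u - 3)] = 2*u - 11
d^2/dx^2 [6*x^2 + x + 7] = 12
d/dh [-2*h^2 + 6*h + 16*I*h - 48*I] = -4*h + 6 + 16*I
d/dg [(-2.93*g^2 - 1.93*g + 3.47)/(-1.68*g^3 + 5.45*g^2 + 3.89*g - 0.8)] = (-4.9224*g^4 - 6.4848*g^3 + 16.6096*g^2 - 33.135*g - 11.9543)/(2.8224*g^6 - 18.312*g^5 + 16.6321*g^4 + 45.089*g^3 + 6.4121*g^2 - 6.224*g + 0.64)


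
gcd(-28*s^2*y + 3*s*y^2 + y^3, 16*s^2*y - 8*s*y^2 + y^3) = -4*s*y + y^2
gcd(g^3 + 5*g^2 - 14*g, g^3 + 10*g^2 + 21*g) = g^2 + 7*g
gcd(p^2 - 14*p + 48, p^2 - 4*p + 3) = 1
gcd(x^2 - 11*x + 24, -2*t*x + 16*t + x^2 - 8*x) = x - 8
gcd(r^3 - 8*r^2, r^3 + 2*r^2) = r^2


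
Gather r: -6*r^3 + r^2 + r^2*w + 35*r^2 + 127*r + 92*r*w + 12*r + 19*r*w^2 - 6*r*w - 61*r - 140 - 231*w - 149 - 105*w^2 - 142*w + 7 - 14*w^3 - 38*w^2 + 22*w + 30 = -6*r^3 + r^2*(w + 36) + r*(19*w^2 + 86*w + 78) - 14*w^3 - 143*w^2 - 351*w - 252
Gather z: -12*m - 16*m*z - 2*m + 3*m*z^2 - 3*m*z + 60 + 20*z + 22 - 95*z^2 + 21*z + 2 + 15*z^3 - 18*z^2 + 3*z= -14*m + 15*z^3 + z^2*(3*m - 113) + z*(44 - 19*m) + 84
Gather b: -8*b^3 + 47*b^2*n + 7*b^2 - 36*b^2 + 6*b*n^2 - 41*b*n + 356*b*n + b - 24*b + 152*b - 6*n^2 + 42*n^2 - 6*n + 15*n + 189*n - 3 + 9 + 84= -8*b^3 + b^2*(47*n - 29) + b*(6*n^2 + 315*n + 129) + 36*n^2 + 198*n + 90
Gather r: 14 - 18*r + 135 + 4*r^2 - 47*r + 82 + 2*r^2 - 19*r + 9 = 6*r^2 - 84*r + 240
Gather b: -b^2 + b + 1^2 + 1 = -b^2 + b + 2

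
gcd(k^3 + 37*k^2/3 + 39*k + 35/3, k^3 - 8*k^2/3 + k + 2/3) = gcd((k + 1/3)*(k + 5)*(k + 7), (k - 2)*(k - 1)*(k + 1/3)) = k + 1/3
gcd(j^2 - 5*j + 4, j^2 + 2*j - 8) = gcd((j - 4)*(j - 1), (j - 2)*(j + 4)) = 1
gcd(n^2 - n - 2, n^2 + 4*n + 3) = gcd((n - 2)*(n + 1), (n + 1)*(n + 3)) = n + 1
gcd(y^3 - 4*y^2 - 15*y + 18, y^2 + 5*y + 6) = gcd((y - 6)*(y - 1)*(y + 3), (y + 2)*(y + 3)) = y + 3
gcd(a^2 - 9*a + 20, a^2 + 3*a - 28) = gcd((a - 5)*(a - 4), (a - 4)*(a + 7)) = a - 4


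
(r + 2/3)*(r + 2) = r^2 + 8*r/3 + 4/3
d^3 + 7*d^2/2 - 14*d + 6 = (d - 2)*(d - 1/2)*(d + 6)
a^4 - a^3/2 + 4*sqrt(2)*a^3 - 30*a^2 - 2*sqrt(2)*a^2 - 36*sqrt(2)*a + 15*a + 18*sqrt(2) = (a - 1/2)*(a - 3*sqrt(2))*(a + sqrt(2))*(a + 6*sqrt(2))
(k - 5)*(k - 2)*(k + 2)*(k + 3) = k^4 - 2*k^3 - 19*k^2 + 8*k + 60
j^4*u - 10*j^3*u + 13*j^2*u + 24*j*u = j*(j - 8)*(j - 3)*(j*u + u)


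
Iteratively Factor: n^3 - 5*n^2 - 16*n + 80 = (n - 4)*(n^2 - n - 20) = (n - 4)*(n + 4)*(n - 5)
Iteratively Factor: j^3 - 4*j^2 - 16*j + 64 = (j - 4)*(j^2 - 16) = (j - 4)^2*(j + 4)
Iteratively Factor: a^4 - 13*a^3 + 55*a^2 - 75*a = (a - 5)*(a^3 - 8*a^2 + 15*a) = (a - 5)*(a - 3)*(a^2 - 5*a) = (a - 5)^2*(a - 3)*(a)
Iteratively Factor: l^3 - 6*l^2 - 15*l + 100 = (l - 5)*(l^2 - l - 20) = (l - 5)*(l + 4)*(l - 5)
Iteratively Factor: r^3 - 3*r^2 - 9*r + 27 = (r - 3)*(r^2 - 9) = (r - 3)*(r + 3)*(r - 3)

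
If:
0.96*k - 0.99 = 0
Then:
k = 1.03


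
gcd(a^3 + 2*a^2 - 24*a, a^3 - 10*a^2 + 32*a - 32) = a - 4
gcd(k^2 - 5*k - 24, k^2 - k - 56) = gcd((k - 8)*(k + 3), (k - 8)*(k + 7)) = k - 8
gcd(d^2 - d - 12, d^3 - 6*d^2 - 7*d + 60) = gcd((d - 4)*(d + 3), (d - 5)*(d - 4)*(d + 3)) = d^2 - d - 12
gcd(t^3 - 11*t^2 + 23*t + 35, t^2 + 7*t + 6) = t + 1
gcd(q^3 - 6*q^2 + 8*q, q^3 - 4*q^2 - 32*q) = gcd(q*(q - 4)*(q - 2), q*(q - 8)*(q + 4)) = q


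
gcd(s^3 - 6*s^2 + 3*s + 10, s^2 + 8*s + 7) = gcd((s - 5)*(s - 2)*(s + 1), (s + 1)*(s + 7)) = s + 1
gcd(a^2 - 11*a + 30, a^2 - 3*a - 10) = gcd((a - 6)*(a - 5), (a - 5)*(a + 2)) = a - 5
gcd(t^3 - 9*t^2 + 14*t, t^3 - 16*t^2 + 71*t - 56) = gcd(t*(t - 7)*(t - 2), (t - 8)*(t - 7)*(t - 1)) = t - 7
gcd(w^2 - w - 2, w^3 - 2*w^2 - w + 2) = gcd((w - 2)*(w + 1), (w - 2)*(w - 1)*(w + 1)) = w^2 - w - 2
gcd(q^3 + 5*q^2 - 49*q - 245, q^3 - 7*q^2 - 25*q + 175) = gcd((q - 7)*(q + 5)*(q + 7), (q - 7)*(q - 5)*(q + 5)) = q^2 - 2*q - 35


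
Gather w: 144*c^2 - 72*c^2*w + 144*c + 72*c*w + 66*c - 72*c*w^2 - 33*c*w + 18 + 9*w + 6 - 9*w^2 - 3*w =144*c^2 + 210*c + w^2*(-72*c - 9) + w*(-72*c^2 + 39*c + 6) + 24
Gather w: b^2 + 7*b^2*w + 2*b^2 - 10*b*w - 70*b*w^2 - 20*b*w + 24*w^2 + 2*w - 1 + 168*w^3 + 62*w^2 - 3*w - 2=3*b^2 + 168*w^3 + w^2*(86 - 70*b) + w*(7*b^2 - 30*b - 1) - 3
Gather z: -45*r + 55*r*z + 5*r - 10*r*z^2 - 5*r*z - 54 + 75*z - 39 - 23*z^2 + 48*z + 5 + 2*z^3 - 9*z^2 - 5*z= -40*r + 2*z^3 + z^2*(-10*r - 32) + z*(50*r + 118) - 88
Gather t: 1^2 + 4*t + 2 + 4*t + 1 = 8*t + 4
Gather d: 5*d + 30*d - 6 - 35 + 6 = 35*d - 35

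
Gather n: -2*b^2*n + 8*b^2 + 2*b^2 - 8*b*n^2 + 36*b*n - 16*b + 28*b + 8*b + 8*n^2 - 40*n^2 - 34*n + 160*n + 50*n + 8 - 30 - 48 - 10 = 10*b^2 + 20*b + n^2*(-8*b - 32) + n*(-2*b^2 + 36*b + 176) - 80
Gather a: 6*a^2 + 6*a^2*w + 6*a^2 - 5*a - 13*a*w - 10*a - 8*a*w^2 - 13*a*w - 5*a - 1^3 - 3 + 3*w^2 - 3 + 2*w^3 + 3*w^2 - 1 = a^2*(6*w + 12) + a*(-8*w^2 - 26*w - 20) + 2*w^3 + 6*w^2 - 8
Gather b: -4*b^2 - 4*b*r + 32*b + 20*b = -4*b^2 + b*(52 - 4*r)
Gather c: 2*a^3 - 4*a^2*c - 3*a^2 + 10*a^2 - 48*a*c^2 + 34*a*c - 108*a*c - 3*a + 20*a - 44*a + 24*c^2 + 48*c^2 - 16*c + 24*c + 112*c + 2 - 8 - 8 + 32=2*a^3 + 7*a^2 - 27*a + c^2*(72 - 48*a) + c*(-4*a^2 - 74*a + 120) + 18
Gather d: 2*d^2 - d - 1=2*d^2 - d - 1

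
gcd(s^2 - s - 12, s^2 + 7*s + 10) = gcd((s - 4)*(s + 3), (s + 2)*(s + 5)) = 1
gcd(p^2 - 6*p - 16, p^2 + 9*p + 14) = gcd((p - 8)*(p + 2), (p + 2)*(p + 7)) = p + 2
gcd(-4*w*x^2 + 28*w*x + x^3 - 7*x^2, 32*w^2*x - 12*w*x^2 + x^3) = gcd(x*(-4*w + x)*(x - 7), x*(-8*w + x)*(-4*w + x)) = -4*w*x + x^2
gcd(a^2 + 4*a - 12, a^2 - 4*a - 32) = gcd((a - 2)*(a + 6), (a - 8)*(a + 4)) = 1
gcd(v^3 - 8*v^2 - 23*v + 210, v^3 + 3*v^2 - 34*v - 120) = v^2 - v - 30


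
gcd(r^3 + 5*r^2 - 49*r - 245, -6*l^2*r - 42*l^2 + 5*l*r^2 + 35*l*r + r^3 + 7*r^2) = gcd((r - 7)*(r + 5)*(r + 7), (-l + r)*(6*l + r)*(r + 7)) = r + 7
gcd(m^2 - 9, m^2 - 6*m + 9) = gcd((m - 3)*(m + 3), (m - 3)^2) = m - 3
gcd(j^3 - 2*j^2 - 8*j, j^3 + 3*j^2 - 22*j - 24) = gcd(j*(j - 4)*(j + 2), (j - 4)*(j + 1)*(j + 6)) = j - 4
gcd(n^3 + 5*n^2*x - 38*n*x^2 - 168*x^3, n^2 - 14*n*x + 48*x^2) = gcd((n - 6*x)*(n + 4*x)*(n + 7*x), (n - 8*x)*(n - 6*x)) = -n + 6*x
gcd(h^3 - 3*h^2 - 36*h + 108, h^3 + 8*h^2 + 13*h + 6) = h + 6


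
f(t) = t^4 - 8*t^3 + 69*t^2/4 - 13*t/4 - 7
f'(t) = 4*t^3 - 24*t^2 + 69*t/2 - 13/4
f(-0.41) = -2.19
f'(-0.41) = -21.71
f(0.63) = -4.04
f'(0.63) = 9.96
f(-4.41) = 1407.17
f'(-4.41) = -965.21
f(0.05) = -7.12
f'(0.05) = -1.58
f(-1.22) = 39.38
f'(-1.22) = -88.32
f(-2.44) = 255.29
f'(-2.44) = -288.42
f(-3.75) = 867.39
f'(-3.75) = -681.06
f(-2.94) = 429.67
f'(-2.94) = -413.78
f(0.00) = -7.00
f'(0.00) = -3.25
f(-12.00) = 37076.00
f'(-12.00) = -10785.25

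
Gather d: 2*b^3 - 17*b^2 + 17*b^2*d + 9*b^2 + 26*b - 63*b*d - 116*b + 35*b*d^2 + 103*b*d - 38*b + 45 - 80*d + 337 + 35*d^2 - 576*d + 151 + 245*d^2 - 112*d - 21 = 2*b^3 - 8*b^2 - 128*b + d^2*(35*b + 280) + d*(17*b^2 + 40*b - 768) + 512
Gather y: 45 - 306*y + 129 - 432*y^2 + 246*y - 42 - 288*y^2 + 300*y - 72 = -720*y^2 + 240*y + 60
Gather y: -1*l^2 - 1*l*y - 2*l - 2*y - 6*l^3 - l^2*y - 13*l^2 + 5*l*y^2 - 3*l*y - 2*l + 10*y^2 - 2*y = -6*l^3 - 14*l^2 - 4*l + y^2*(5*l + 10) + y*(-l^2 - 4*l - 4)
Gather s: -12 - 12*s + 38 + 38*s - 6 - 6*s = 20*s + 20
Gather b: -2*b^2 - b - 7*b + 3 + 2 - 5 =-2*b^2 - 8*b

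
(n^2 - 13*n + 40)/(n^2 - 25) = (n - 8)/(n + 5)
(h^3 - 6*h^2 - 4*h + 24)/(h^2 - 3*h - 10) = (h^2 - 8*h + 12)/(h - 5)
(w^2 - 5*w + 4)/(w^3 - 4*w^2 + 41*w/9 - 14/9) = 9*(w - 4)/(9*w^2 - 27*w + 14)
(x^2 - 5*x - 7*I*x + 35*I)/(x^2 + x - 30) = (x - 7*I)/(x + 6)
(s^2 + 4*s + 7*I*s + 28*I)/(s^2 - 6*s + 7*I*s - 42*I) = (s + 4)/(s - 6)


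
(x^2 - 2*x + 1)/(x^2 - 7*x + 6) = (x - 1)/(x - 6)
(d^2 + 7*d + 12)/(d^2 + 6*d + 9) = (d + 4)/(d + 3)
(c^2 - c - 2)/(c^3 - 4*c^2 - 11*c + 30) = (c + 1)/(c^2 - 2*c - 15)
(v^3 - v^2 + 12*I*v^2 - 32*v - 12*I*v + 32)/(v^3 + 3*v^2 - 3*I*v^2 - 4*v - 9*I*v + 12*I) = (v^2 + 12*I*v - 32)/(v^2 + v*(4 - 3*I) - 12*I)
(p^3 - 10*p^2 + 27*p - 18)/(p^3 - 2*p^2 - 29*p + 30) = (p - 3)/(p + 5)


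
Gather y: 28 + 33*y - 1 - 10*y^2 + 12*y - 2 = -10*y^2 + 45*y + 25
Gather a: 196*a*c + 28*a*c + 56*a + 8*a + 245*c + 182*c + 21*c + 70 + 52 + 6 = a*(224*c + 64) + 448*c + 128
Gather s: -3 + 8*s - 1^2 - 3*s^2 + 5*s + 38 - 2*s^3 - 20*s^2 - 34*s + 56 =-2*s^3 - 23*s^2 - 21*s + 90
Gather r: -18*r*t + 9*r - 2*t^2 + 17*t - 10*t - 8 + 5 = r*(9 - 18*t) - 2*t^2 + 7*t - 3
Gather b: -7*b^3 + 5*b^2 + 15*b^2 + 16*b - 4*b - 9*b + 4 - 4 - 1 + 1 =-7*b^3 + 20*b^2 + 3*b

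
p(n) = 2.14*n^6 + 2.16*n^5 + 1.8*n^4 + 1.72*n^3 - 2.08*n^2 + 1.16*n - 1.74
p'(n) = 12.84*n^5 + 10.8*n^4 + 7.2*n^3 + 5.16*n^2 - 4.16*n + 1.16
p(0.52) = -1.20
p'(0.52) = 2.68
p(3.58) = 6125.71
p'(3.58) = 9707.34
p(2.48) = 783.18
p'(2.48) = 1745.48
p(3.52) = 5565.89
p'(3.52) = 8961.21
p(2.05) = 275.54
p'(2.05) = 731.96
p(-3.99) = 6757.92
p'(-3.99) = -10604.82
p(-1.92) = 51.50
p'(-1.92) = -211.05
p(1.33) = 26.64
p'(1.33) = 108.92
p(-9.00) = 1020113.16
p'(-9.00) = -692122.60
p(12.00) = 6967492.50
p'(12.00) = 3432087.56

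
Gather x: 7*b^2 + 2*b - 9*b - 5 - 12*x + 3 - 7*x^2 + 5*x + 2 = 7*b^2 - 7*b - 7*x^2 - 7*x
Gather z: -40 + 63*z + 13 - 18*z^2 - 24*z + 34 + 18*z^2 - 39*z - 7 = 0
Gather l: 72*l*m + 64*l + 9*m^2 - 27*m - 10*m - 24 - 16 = l*(72*m + 64) + 9*m^2 - 37*m - 40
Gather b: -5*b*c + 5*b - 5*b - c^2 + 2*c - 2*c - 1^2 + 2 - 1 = -5*b*c - c^2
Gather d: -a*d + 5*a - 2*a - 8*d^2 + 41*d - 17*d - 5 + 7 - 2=3*a - 8*d^2 + d*(24 - a)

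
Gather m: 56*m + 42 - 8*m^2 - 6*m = -8*m^2 + 50*m + 42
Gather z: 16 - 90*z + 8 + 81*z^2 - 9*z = 81*z^2 - 99*z + 24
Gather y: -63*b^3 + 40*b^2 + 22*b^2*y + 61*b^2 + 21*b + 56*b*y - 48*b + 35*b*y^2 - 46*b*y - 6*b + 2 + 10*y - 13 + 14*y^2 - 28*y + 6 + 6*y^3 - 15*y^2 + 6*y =-63*b^3 + 101*b^2 - 33*b + 6*y^3 + y^2*(35*b - 1) + y*(22*b^2 + 10*b - 12) - 5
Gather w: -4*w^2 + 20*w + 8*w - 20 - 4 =-4*w^2 + 28*w - 24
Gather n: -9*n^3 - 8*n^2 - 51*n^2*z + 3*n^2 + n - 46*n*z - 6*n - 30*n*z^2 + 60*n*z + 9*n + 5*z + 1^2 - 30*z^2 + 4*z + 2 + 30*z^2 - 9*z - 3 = -9*n^3 + n^2*(-51*z - 5) + n*(-30*z^2 + 14*z + 4)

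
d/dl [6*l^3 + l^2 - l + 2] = 18*l^2 + 2*l - 1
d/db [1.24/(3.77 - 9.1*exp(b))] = 11.284*exp(b)/(9.1*exp(b) - 3.77)^2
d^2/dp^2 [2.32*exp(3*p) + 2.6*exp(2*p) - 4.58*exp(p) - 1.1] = (20.88*exp(2*p) + 10.4*exp(p) - 4.58)*exp(p)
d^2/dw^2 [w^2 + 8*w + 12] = 2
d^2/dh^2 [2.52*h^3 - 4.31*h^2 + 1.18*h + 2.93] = 15.12*h - 8.62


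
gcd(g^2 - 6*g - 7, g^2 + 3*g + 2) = g + 1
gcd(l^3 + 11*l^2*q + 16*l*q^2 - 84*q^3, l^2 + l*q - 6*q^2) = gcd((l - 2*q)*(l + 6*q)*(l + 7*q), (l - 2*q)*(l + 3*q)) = -l + 2*q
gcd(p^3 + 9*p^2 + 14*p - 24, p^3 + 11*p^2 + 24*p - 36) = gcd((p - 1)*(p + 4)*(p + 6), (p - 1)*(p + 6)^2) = p^2 + 5*p - 6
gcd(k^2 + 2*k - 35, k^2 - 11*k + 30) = k - 5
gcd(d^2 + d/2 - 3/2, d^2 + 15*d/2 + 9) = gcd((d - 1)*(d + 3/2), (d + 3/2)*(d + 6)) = d + 3/2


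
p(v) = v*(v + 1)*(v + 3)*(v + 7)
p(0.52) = 20.92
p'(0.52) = 62.73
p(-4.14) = -42.38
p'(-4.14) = 46.10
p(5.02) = 2913.26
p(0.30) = 9.40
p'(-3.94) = 44.35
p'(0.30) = 42.68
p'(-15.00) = -6984.00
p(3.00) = 720.00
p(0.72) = 35.56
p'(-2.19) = 1.48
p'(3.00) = 612.00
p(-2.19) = 10.15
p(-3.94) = -33.32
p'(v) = v*(v + 1)*(v + 3) + v*(v + 1)*(v + 7) + v*(v + 3)*(v + 7) + (v + 1)*(v + 3)*(v + 7)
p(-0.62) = -3.58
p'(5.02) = 1669.88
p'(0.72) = 84.24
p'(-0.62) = -5.71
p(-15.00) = 20160.00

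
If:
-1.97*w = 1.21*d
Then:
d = -1.62809917355372*w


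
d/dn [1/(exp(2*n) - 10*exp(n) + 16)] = 2*(5 - exp(n))*exp(n)/(exp(2*n) - 10*exp(n) + 16)^2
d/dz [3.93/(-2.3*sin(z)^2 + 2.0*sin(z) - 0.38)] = (18.078*sin(z) - 7.86)*cos(z)/(2.3*sin(z)^2 - 2.0*sin(z) + 0.38)^2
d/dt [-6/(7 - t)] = -6/(t - 7)^2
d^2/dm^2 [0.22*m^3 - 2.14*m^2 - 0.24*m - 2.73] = 1.32*m - 4.28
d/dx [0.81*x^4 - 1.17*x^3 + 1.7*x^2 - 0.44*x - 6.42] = 3.24*x^3 - 3.51*x^2 + 3.4*x - 0.44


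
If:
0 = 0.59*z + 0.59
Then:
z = -1.00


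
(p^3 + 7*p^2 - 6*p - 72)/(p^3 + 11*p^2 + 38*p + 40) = (p^2 + 3*p - 18)/(p^2 + 7*p + 10)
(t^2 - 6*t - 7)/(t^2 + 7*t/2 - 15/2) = 2*(t^2 - 6*t - 7)/(2*t^2 + 7*t - 15)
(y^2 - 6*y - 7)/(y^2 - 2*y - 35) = (y + 1)/(y + 5)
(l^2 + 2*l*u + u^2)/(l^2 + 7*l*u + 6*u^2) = (l + u)/(l + 6*u)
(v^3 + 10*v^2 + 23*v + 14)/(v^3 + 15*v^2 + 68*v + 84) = (v + 1)/(v + 6)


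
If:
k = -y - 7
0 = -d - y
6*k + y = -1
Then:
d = 41/5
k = 6/5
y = -41/5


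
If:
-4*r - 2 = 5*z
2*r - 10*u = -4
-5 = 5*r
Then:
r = -1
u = 1/5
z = 2/5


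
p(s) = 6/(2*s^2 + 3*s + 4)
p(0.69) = 0.85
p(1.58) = 0.44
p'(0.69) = -0.70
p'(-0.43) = -0.81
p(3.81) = 0.13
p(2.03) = 0.33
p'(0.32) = -0.96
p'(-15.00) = 0.00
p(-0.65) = 2.07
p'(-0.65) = -0.29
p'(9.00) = -0.00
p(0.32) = 1.16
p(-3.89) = 0.27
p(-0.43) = 1.95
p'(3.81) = -0.06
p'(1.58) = -0.30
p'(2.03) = -0.20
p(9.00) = 0.03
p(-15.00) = 0.01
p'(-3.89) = 0.15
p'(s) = 6*(-4*s - 3)/(2*s^2 + 3*s + 4)^2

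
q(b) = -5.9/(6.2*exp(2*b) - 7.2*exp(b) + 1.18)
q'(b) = -5.9*(-12.4*exp(2*b) + 7.2*exp(b))/(6.2*exp(2*b) - 7.2*exp(b) + 1.18)^2 = (73.16*exp(b) - 42.48)*exp(b)/(6.2*exp(2*b) - 7.2*exp(b) + 1.18)^2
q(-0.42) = 6.75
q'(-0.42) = 4.81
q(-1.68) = -110.35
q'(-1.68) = -1880.61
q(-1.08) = 10.73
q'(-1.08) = -19.79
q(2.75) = -0.00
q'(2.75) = 0.01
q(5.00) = -0.00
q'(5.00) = 0.00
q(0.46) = -1.11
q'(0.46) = 4.09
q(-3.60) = -5.97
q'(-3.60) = -1.13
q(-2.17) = -13.45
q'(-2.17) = -20.24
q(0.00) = -32.78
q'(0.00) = 946.91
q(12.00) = 0.00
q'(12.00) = 0.00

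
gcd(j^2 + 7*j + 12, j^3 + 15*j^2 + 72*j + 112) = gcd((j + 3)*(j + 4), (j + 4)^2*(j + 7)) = j + 4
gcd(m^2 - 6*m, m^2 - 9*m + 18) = m - 6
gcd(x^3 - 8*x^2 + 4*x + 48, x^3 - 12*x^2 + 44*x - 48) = x^2 - 10*x + 24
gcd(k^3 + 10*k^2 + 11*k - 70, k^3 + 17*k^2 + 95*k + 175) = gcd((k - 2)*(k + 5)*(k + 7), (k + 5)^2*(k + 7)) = k^2 + 12*k + 35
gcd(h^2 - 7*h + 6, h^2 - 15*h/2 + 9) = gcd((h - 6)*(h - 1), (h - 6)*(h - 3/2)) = h - 6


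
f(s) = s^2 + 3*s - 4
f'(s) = 2*s + 3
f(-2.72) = -4.76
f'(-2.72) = -2.44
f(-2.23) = -5.72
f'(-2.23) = -1.46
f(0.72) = -1.32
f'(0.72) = 4.44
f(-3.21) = -3.33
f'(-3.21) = -3.42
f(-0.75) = -5.69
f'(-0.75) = 1.50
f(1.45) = 2.45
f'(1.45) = 5.90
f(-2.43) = -5.39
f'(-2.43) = -1.86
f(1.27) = 1.42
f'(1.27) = 5.54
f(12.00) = 176.00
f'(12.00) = 27.00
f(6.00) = 50.00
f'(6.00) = 15.00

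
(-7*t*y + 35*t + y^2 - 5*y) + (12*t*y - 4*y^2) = 5*t*y + 35*t - 3*y^2 - 5*y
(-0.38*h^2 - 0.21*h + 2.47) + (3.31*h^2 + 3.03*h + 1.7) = 2.93*h^2 + 2.82*h + 4.17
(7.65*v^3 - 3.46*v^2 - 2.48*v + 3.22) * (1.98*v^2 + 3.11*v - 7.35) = 15.147*v^5 + 16.9407*v^4 - 71.8985*v^3 + 24.0938*v^2 + 28.2422*v - 23.667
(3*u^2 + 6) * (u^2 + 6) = 3*u^4 + 24*u^2 + 36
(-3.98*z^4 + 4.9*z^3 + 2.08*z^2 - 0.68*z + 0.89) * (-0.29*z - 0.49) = 1.1542*z^5 + 0.5292*z^4 - 3.0042*z^3 - 0.822*z^2 + 0.0751*z - 0.4361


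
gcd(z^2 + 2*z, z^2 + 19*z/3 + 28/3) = 1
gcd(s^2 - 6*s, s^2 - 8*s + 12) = s - 6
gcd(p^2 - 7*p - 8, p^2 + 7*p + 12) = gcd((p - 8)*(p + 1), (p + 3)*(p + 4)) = 1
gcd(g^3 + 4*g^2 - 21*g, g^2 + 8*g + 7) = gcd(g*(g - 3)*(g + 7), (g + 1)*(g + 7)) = g + 7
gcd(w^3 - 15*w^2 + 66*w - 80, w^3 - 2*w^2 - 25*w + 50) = w^2 - 7*w + 10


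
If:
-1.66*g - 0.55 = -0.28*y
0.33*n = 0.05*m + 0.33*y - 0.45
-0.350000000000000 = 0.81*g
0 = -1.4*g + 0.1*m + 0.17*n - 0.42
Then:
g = -0.43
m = 1.18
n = -1.78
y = -0.60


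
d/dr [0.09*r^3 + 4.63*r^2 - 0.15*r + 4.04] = 0.27*r^2 + 9.26*r - 0.15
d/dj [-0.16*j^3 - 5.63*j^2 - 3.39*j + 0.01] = -0.48*j^2 - 11.26*j - 3.39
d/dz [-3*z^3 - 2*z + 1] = -9*z^2 - 2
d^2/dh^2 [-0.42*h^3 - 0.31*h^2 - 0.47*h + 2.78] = -2.52*h - 0.62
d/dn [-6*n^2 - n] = -12*n - 1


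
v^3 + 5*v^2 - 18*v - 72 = (v - 4)*(v + 3)*(v + 6)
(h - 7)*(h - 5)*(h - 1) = h^3 - 13*h^2 + 47*h - 35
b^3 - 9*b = b*(b - 3)*(b + 3)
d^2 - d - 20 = (d - 5)*(d + 4)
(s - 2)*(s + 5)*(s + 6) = s^3 + 9*s^2 + 8*s - 60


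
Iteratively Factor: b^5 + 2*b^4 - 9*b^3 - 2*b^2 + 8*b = (b - 1)*(b^4 + 3*b^3 - 6*b^2 - 8*b) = (b - 2)*(b - 1)*(b^3 + 5*b^2 + 4*b) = (b - 2)*(b - 1)*(b + 4)*(b^2 + b) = b*(b - 2)*(b - 1)*(b + 4)*(b + 1)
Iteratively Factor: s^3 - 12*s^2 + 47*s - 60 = (s - 5)*(s^2 - 7*s + 12) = (s - 5)*(s - 3)*(s - 4)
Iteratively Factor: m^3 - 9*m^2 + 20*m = (m - 4)*(m^2 - 5*m) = (m - 5)*(m - 4)*(m)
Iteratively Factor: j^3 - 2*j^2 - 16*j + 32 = (j - 4)*(j^2 + 2*j - 8) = (j - 4)*(j - 2)*(j + 4)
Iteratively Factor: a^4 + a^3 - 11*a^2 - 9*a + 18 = (a - 1)*(a^3 + 2*a^2 - 9*a - 18) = (a - 3)*(a - 1)*(a^2 + 5*a + 6) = (a - 3)*(a - 1)*(a + 3)*(a + 2)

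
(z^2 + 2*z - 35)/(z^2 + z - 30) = (z + 7)/(z + 6)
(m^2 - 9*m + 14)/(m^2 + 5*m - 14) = (m - 7)/(m + 7)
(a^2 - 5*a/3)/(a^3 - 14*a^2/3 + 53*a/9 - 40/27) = 9*a/(9*a^2 - 27*a + 8)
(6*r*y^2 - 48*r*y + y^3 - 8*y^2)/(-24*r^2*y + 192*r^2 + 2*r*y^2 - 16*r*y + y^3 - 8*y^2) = y/(-4*r + y)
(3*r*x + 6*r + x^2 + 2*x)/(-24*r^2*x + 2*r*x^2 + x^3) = (3*r*x + 6*r + x^2 + 2*x)/(x*(-24*r^2 + 2*r*x + x^2))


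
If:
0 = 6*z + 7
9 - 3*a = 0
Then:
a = 3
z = -7/6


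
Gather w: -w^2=-w^2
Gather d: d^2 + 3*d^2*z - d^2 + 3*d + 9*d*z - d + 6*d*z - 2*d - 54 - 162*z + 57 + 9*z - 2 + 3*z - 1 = 3*d^2*z + 15*d*z - 150*z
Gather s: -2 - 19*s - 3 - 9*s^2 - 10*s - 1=-9*s^2 - 29*s - 6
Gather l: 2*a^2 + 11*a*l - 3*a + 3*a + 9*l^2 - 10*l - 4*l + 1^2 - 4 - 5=2*a^2 + 9*l^2 + l*(11*a - 14) - 8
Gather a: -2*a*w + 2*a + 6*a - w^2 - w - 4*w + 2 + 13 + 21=a*(8 - 2*w) - w^2 - 5*w + 36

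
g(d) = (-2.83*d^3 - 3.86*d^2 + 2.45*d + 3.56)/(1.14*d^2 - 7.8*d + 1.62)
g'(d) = (7.8 - 2.28*d)*(-2.83*d^3 - 3.86*d^2 + 2.45*d + 3.56)/(1.14*d^2 - 7.8*d + 1.62)^2 + (-8.49*d^2 - 7.72*d + 2.45)/(1.14*d^2 - 7.8*d + 1.62) = (-3.2262*d^4 + 44.148*d^3 + 13.5612*d^2 - 20.6232*d + 31.737)/(1.2996*d^4 - 17.784*d^3 + 64.5336*d^2 - 25.272*d + 2.6244)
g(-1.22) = -0.00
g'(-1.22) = -0.06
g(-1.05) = 0.00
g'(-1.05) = 0.11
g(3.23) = 10.63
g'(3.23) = 9.11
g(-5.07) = 3.70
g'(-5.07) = -1.49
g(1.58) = 1.70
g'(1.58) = 3.03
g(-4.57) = 2.98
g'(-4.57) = -1.40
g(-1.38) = 0.02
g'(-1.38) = -0.20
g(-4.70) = 3.16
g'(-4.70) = -1.42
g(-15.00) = 23.06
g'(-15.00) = -2.20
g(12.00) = -74.99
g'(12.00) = 2.14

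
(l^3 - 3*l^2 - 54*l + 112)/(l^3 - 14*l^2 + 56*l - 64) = (l + 7)/(l - 4)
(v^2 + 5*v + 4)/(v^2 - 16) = (v + 1)/(v - 4)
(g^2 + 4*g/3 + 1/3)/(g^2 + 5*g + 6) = (3*g^2 + 4*g + 1)/(3*(g^2 + 5*g + 6))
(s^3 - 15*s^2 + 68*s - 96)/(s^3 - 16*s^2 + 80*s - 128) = (s - 3)/(s - 4)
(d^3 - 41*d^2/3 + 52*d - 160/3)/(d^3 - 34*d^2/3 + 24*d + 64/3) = (3*d - 5)/(3*d + 2)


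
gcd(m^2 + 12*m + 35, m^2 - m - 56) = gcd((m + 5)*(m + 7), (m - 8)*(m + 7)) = m + 7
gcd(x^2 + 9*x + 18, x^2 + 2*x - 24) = x + 6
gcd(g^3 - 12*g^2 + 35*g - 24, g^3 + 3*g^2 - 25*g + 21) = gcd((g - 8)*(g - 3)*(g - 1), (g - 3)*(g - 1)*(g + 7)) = g^2 - 4*g + 3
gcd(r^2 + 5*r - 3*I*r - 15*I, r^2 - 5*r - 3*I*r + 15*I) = r - 3*I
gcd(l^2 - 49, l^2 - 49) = l^2 - 49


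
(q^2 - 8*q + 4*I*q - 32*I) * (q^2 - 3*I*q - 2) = q^4 - 8*q^3 + I*q^3 + 10*q^2 - 8*I*q^2 - 80*q - 8*I*q + 64*I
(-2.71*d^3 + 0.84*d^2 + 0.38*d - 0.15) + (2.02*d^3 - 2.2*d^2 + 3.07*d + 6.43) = -0.69*d^3 - 1.36*d^2 + 3.45*d + 6.28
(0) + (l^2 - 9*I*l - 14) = l^2 - 9*I*l - 14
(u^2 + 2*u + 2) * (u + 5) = u^3 + 7*u^2 + 12*u + 10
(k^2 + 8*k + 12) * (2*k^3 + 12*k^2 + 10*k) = 2*k^5 + 28*k^4 + 130*k^3 + 224*k^2 + 120*k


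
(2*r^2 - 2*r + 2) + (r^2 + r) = 3*r^2 - r + 2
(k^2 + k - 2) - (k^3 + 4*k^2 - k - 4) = -k^3 - 3*k^2 + 2*k + 2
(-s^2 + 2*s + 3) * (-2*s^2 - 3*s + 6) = 2*s^4 - s^3 - 18*s^2 + 3*s + 18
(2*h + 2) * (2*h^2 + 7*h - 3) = 4*h^3 + 18*h^2 + 8*h - 6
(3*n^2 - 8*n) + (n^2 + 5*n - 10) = 4*n^2 - 3*n - 10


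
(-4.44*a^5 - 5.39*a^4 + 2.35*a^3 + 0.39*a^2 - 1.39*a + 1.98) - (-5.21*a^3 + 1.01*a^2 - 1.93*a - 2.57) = -4.44*a^5 - 5.39*a^4 + 7.56*a^3 - 0.62*a^2 + 0.54*a + 4.55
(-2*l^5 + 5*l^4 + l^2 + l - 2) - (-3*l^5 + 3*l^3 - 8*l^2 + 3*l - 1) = l^5 + 5*l^4 - 3*l^3 + 9*l^2 - 2*l - 1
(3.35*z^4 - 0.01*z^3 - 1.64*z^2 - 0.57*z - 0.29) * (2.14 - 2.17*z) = -7.2695*z^5 + 7.1907*z^4 + 3.5374*z^3 - 2.2727*z^2 - 0.5905*z - 0.6206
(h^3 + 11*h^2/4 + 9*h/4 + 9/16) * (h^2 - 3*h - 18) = h^5 - h^4/4 - 24*h^3 - 891*h^2/16 - 675*h/16 - 81/8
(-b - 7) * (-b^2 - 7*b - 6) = b^3 + 14*b^2 + 55*b + 42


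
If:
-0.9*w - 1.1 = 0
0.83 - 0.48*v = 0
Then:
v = 1.73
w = -1.22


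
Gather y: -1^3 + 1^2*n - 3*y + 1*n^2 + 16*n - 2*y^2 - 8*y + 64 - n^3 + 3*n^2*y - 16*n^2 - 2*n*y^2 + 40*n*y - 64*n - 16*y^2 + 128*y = -n^3 - 15*n^2 - 47*n + y^2*(-2*n - 18) + y*(3*n^2 + 40*n + 117) + 63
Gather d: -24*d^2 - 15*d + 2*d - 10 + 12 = -24*d^2 - 13*d + 2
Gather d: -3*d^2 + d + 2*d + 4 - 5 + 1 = -3*d^2 + 3*d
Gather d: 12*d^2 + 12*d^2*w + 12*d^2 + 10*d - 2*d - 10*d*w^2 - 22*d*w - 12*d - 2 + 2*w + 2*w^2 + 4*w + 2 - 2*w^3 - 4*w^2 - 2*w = d^2*(12*w + 24) + d*(-10*w^2 - 22*w - 4) - 2*w^3 - 2*w^2 + 4*w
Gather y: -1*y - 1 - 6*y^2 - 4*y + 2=-6*y^2 - 5*y + 1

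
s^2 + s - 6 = (s - 2)*(s + 3)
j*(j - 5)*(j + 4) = j^3 - j^2 - 20*j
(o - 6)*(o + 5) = o^2 - o - 30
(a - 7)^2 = a^2 - 14*a + 49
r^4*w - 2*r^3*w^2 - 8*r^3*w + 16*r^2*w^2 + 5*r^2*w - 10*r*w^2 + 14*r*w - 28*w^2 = (r - 7)*(r - 2)*(r - 2*w)*(r*w + w)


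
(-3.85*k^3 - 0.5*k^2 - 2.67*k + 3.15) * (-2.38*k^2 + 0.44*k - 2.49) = 9.163*k^5 - 0.504*k^4 + 15.7211*k^3 - 7.4268*k^2 + 8.0343*k - 7.8435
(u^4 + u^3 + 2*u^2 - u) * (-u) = -u^5 - u^4 - 2*u^3 + u^2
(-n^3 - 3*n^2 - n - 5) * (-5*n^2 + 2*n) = 5*n^5 + 13*n^4 - n^3 + 23*n^2 - 10*n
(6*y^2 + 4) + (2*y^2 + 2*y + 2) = 8*y^2 + 2*y + 6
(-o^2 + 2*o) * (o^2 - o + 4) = -o^4 + 3*o^3 - 6*o^2 + 8*o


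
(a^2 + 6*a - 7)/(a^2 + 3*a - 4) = (a + 7)/(a + 4)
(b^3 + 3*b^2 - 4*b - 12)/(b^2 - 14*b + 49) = (b^3 + 3*b^2 - 4*b - 12)/(b^2 - 14*b + 49)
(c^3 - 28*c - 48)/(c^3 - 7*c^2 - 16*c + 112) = (c^2 - 4*c - 12)/(c^2 - 11*c + 28)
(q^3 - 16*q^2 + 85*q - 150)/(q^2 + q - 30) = (q^2 - 11*q + 30)/(q + 6)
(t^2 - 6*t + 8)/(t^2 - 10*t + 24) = (t - 2)/(t - 6)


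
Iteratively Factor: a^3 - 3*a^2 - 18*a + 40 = (a - 5)*(a^2 + 2*a - 8) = (a - 5)*(a + 4)*(a - 2)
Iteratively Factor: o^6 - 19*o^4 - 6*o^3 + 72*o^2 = (o + 3)*(o^5 - 3*o^4 - 10*o^3 + 24*o^2) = (o - 4)*(o + 3)*(o^4 + o^3 - 6*o^2) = o*(o - 4)*(o + 3)*(o^3 + o^2 - 6*o) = o*(o - 4)*(o - 2)*(o + 3)*(o^2 + 3*o) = o*(o - 4)*(o - 2)*(o + 3)^2*(o)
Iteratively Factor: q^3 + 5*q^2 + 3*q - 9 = (q - 1)*(q^2 + 6*q + 9) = (q - 1)*(q + 3)*(q + 3)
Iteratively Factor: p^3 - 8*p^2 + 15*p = (p - 3)*(p^2 - 5*p) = p*(p - 3)*(p - 5)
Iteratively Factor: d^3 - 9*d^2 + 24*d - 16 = (d - 1)*(d^2 - 8*d + 16) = (d - 4)*(d - 1)*(d - 4)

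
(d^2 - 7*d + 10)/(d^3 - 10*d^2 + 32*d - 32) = (d - 5)/(d^2 - 8*d + 16)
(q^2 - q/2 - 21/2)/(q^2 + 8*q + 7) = (2*q^2 - q - 21)/(2*(q^2 + 8*q + 7))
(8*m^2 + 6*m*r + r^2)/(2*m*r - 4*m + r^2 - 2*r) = (4*m + r)/(r - 2)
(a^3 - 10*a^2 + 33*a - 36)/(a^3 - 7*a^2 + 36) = (a^2 - 7*a + 12)/(a^2 - 4*a - 12)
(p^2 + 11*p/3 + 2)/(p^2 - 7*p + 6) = (p^2 + 11*p/3 + 2)/(p^2 - 7*p + 6)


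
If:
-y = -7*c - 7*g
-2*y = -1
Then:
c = 1/14 - g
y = 1/2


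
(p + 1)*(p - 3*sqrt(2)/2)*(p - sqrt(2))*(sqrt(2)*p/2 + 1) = sqrt(2)*p^4/2 - 3*p^3/2 + sqrt(2)*p^3/2 - 3*p^2/2 - sqrt(2)*p^2 - sqrt(2)*p + 3*p + 3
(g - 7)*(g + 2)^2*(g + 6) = g^4 + 3*g^3 - 42*g^2 - 172*g - 168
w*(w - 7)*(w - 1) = w^3 - 8*w^2 + 7*w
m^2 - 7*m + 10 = (m - 5)*(m - 2)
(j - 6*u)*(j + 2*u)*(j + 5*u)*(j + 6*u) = j^4 + 7*j^3*u - 26*j^2*u^2 - 252*j*u^3 - 360*u^4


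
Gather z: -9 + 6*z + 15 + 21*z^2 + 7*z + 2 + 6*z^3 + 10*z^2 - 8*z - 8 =6*z^3 + 31*z^2 + 5*z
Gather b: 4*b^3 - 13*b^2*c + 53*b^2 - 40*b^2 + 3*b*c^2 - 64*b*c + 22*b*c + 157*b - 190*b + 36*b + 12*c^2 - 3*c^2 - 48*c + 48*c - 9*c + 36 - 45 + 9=4*b^3 + b^2*(13 - 13*c) + b*(3*c^2 - 42*c + 3) + 9*c^2 - 9*c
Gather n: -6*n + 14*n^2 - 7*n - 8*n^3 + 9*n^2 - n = -8*n^3 + 23*n^2 - 14*n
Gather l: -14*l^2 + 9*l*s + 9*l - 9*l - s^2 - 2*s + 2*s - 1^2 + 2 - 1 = -14*l^2 + 9*l*s - s^2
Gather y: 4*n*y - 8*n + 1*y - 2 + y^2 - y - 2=4*n*y - 8*n + y^2 - 4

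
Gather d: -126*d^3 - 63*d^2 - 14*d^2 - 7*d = -126*d^3 - 77*d^2 - 7*d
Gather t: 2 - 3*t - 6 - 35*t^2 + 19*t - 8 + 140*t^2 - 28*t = 105*t^2 - 12*t - 12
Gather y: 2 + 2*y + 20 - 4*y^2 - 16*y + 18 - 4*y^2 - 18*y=-8*y^2 - 32*y + 40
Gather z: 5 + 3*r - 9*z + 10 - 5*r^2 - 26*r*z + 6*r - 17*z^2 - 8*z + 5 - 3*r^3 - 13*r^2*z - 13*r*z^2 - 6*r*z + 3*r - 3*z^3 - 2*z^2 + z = -3*r^3 - 5*r^2 + 12*r - 3*z^3 + z^2*(-13*r - 19) + z*(-13*r^2 - 32*r - 16) + 20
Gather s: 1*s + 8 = s + 8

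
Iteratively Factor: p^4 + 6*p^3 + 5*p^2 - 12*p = (p + 4)*(p^3 + 2*p^2 - 3*p) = (p + 3)*(p + 4)*(p^2 - p) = p*(p + 3)*(p + 4)*(p - 1)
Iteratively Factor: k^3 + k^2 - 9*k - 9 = (k - 3)*(k^2 + 4*k + 3) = (k - 3)*(k + 3)*(k + 1)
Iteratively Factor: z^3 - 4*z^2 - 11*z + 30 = (z + 3)*(z^2 - 7*z + 10) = (z - 2)*(z + 3)*(z - 5)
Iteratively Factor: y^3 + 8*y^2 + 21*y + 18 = (y + 3)*(y^2 + 5*y + 6) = (y + 3)^2*(y + 2)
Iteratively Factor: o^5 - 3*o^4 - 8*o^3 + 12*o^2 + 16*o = (o - 2)*(o^4 - o^3 - 10*o^2 - 8*o) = o*(o - 2)*(o^3 - o^2 - 10*o - 8) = o*(o - 4)*(o - 2)*(o^2 + 3*o + 2) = o*(o - 4)*(o - 2)*(o + 2)*(o + 1)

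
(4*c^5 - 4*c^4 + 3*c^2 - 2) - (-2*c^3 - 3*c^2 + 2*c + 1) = 4*c^5 - 4*c^4 + 2*c^3 + 6*c^2 - 2*c - 3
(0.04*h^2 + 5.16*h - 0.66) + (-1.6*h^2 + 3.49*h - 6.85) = -1.56*h^2 + 8.65*h - 7.51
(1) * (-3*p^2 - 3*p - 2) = -3*p^2 - 3*p - 2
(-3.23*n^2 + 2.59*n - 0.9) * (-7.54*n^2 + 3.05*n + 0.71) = 24.3542*n^4 - 29.3801*n^3 + 12.3922*n^2 - 0.9061*n - 0.639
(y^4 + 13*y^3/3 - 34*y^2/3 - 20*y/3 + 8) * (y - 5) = y^5 - 2*y^4/3 - 33*y^3 + 50*y^2 + 124*y/3 - 40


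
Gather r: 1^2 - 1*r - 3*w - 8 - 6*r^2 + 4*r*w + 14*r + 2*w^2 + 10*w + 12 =-6*r^2 + r*(4*w + 13) + 2*w^2 + 7*w + 5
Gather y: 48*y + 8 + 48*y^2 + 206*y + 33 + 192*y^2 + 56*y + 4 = 240*y^2 + 310*y + 45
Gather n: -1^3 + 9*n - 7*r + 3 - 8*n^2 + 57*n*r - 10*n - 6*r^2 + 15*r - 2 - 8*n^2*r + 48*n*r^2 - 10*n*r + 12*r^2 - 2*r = n^2*(-8*r - 8) + n*(48*r^2 + 47*r - 1) + 6*r^2 + 6*r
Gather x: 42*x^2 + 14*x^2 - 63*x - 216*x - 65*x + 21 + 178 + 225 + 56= 56*x^2 - 344*x + 480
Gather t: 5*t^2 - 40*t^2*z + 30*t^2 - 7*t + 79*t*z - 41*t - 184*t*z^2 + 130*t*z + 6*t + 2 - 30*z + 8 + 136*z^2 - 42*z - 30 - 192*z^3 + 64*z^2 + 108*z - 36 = t^2*(35 - 40*z) + t*(-184*z^2 + 209*z - 42) - 192*z^3 + 200*z^2 + 36*z - 56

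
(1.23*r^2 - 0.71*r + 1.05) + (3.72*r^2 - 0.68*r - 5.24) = 4.95*r^2 - 1.39*r - 4.19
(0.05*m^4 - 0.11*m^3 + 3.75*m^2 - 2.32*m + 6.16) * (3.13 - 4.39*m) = -0.2195*m^5 + 0.6394*m^4 - 16.8068*m^3 + 21.9223*m^2 - 34.304*m + 19.2808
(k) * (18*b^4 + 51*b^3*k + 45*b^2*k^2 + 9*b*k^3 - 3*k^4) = 18*b^4*k + 51*b^3*k^2 + 45*b^2*k^3 + 9*b*k^4 - 3*k^5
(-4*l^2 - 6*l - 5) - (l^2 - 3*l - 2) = -5*l^2 - 3*l - 3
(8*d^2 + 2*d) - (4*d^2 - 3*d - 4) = 4*d^2 + 5*d + 4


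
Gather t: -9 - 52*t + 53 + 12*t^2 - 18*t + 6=12*t^2 - 70*t + 50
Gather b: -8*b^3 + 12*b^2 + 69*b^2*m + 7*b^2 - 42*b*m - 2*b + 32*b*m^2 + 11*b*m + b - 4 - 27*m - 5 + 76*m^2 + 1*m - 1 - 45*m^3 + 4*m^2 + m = -8*b^3 + b^2*(69*m + 19) + b*(32*m^2 - 31*m - 1) - 45*m^3 + 80*m^2 - 25*m - 10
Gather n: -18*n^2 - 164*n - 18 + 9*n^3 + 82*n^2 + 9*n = 9*n^3 + 64*n^2 - 155*n - 18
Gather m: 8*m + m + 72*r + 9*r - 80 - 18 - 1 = 9*m + 81*r - 99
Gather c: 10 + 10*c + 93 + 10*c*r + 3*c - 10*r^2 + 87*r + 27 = c*(10*r + 13) - 10*r^2 + 87*r + 130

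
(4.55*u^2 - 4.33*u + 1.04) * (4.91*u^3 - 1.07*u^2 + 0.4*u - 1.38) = 22.3405*u^5 - 26.1288*u^4 + 11.5595*u^3 - 9.1238*u^2 + 6.3914*u - 1.4352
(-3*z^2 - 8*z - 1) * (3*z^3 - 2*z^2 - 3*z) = -9*z^5 - 18*z^4 + 22*z^3 + 26*z^2 + 3*z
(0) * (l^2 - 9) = 0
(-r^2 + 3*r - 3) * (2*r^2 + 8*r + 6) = -2*r^4 - 2*r^3 + 12*r^2 - 6*r - 18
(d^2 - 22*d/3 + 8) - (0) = d^2 - 22*d/3 + 8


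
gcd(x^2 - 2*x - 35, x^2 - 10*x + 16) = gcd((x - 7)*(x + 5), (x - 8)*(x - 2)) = 1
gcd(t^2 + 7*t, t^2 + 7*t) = t^2 + 7*t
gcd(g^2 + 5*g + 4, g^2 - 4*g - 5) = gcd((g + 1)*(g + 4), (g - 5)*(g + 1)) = g + 1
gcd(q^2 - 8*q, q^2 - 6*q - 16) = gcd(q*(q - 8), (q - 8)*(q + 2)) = q - 8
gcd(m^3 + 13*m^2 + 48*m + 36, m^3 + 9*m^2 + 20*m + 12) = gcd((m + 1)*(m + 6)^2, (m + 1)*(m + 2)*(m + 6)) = m^2 + 7*m + 6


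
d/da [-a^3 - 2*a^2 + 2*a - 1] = -3*a^2 - 4*a + 2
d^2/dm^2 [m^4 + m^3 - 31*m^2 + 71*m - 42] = 12*m^2 + 6*m - 62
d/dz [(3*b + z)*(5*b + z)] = 8*b + 2*z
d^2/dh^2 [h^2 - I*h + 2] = 2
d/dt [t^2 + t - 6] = 2*t + 1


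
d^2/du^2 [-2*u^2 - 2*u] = -4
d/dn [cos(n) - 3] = -sin(n)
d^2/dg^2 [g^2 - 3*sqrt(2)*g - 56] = 2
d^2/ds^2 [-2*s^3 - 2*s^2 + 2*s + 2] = -12*s - 4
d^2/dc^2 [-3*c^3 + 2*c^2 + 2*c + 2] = 4 - 18*c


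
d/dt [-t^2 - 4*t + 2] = -2*t - 4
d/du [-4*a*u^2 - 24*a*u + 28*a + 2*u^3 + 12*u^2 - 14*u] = -8*a*u - 24*a + 6*u^2 + 24*u - 14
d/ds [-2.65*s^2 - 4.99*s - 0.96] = -5.3*s - 4.99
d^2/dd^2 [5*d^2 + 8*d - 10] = 10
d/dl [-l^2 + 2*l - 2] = 2 - 2*l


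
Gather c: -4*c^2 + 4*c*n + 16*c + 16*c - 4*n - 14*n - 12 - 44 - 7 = -4*c^2 + c*(4*n + 32) - 18*n - 63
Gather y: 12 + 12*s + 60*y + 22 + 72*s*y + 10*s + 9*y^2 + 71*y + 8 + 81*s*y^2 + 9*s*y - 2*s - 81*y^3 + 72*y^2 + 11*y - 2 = 20*s - 81*y^3 + y^2*(81*s + 81) + y*(81*s + 142) + 40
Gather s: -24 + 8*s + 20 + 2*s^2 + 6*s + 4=2*s^2 + 14*s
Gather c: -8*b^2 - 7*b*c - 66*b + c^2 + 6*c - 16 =-8*b^2 - 66*b + c^2 + c*(6 - 7*b) - 16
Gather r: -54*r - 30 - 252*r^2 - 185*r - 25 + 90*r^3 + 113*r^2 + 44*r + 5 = 90*r^3 - 139*r^2 - 195*r - 50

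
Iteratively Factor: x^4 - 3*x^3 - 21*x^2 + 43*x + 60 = (x + 4)*(x^3 - 7*x^2 + 7*x + 15) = (x + 1)*(x + 4)*(x^2 - 8*x + 15) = (x - 3)*(x + 1)*(x + 4)*(x - 5)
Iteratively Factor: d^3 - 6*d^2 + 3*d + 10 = (d - 2)*(d^2 - 4*d - 5) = (d - 5)*(d - 2)*(d + 1)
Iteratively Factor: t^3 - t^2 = (t - 1)*(t^2) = t*(t - 1)*(t)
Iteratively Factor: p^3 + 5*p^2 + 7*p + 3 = (p + 3)*(p^2 + 2*p + 1) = (p + 1)*(p + 3)*(p + 1)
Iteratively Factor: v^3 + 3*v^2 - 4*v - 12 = (v + 3)*(v^2 - 4) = (v - 2)*(v + 3)*(v + 2)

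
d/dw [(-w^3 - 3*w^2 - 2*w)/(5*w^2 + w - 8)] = (-5*w^4 - 2*w^3 + 31*w^2 + 48*w + 16)/(25*w^4 + 10*w^3 - 79*w^2 - 16*w + 64)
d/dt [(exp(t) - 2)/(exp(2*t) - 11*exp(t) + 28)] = (-(exp(t) - 2)*(2*exp(t) - 11) + exp(2*t) - 11*exp(t) + 28)*exp(t)/(exp(2*t) - 11*exp(t) + 28)^2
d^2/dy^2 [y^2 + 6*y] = 2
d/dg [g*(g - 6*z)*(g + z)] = 3*g^2 - 10*g*z - 6*z^2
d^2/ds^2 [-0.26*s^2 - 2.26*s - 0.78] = -0.520000000000000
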